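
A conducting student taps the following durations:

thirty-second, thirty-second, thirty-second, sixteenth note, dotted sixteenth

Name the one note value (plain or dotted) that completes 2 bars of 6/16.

half note

2 bars of 6/16 = 24 thirty-second notes.
Express everything in thirty-second notes: thirty-second = 1; thirty-second = 1; thirty-second = 1; sixteenth note = 2; dotted sixteenth = 3.
Altogether 1 + 1 + 1 + 2 + 3 = 8.
Remaining: 24 − 8 = 16 thirty-second notes, which is a half note.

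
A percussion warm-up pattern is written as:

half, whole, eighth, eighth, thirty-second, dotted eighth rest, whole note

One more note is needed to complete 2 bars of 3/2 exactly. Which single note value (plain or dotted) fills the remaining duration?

thirty-second note

2 bars of 3/2 = 96 thirty-second notes.
Express everything in thirty-second notes: half = 16; whole = 32; eighth = 4; eighth = 4; thirty-second = 1; dotted eighth rest = 6; whole note = 32.
Total: 16 + 32 + 4 + 4 + 1 + 6 + 32 = 95.
Remaining: 96 − 95 = 1 thirty-second note, which is a thirty-second note.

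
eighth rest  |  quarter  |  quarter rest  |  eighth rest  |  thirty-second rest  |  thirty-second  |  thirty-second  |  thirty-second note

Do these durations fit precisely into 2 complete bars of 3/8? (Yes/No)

No

One bar of 3/8 = 12 thirty-second notes, so 2 bars = 24.
Each duration in thirty-second notes: eighth rest = 4; quarter = 8; quarter rest = 8; eighth rest = 4; thirty-second rest = 1; thirty-second = 1; thirty-second = 1; thirty-second note = 1.
Total: 4 + 8 + 8 + 4 + 1 + 1 + 1 + 1 = 28.
28 exceeds 24, so the answer is No.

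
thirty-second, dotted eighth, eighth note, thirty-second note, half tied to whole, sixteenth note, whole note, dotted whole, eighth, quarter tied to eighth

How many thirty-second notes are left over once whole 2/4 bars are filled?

14

One bar of 2/4 = 16 thirty-second notes.
Working in thirty-second notes: thirty-second = 1; dotted eighth = 6; eighth note = 4; thirty-second note = 1; half tied to whole (half + whole) = 48; sixteenth note = 2; whole note = 32; dotted whole = 48; eighth = 4; quarter tied to eighth (quarter + eighth) = 12.
Sum: 1 + 6 + 4 + 1 + 48 + 2 + 32 + 48 + 4 + 12 = 158.
158 ÷ 16 = 9 complete bars with 14 thirty-second notes remaining.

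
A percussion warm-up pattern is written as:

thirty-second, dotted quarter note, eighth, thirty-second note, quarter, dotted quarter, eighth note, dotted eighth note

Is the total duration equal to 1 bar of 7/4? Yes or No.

One bar of 7/4 = 56 thirty-second notes.
Convert each value to thirty-second notes: thirty-second = 1; dotted quarter note = 12; eighth = 4; thirty-second note = 1; quarter = 8; dotted quarter = 12; eighth note = 4; dotted eighth note = 6.
Total: 1 + 12 + 4 + 1 + 8 + 12 + 4 + 6 = 48.
48 falls short of 56, so the answer is No.

No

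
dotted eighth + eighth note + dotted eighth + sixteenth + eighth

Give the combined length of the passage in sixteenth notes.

Express everything in sixteenth notes: dotted eighth = 3; eighth note = 2; dotted eighth = 3; sixteenth = 1; eighth = 2.
Sum: 3 + 2 + 3 + 1 + 2 = 11 sixteenth notes.

11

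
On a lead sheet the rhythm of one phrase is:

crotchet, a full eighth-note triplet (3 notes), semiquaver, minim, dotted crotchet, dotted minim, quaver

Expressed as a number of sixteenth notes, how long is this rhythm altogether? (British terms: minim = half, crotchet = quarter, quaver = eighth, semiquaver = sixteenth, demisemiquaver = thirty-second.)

37

In sixteenth notes: crotchet = 4; a full eighth-note triplet (3 notes) (three triplet eighths span one quarter) = 4; semiquaver = 1; minim = 8; dotted crotchet = 6; dotted minim = 12; quaver = 2.
Adding: 4 + 4 + 1 + 8 + 6 + 12 + 2 = 37 sixteenth notes.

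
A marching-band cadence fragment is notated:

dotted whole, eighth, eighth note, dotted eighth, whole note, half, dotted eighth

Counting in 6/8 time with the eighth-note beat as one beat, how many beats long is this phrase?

One eighth-note beat = 2 sixteenth notes.
In sixteenth notes: dotted whole = 24; eighth = 2; eighth note = 2; dotted eighth = 3; whole note = 16; half = 8; dotted eighth = 3.
Adding: 24 + 2 + 2 + 3 + 16 + 8 + 3 = 58.
58 ÷ 2 = 29 beats.

29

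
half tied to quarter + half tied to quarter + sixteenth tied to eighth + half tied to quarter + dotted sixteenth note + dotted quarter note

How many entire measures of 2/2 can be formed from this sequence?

One bar of 2/2 = 32 thirty-second notes.
In thirty-second notes: half tied to quarter (half + quarter) = 24; half tied to quarter (half + quarter) = 24; sixteenth tied to eighth (sixteenth + eighth) = 6; half tied to quarter (half + quarter) = 24; dotted sixteenth note = 3; dotted quarter note = 12.
Sum: 24 + 24 + 6 + 24 + 3 + 12 = 93.
93 ÷ 32 = 2 complete bars with 29 left over.

2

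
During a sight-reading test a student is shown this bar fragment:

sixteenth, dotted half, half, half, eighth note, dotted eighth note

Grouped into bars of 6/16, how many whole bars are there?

5

One bar of 6/16 = 6 sixteenth notes.
Each duration in sixteenth notes: sixteenth = 1; dotted half = 12; half = 8; half = 8; eighth note = 2; dotted eighth note = 3.
Altogether 1 + 12 + 8 + 8 + 2 + 3 = 34.
34 ÷ 6 = 5 complete bars with 4 left over.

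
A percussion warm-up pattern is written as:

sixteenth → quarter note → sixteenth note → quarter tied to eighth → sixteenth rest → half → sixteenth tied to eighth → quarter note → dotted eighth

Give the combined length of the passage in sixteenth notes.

31

Each duration in sixteenth notes: sixteenth = 1; quarter note = 4; sixteenth note = 1; quarter tied to eighth (quarter + eighth) = 6; sixteenth rest = 1; half = 8; sixteenth tied to eighth (sixteenth + eighth) = 3; quarter note = 4; dotted eighth = 3.
Adding: 1 + 4 + 1 + 6 + 1 + 8 + 3 + 4 + 3 = 31 sixteenth notes.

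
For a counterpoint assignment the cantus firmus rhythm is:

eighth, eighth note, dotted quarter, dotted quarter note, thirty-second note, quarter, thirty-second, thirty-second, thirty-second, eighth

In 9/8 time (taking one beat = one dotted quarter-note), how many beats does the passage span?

One dotted quarter-note beat = 12 thirty-second notes.
Express everything in thirty-second notes: eighth = 4; eighth note = 4; dotted quarter = 12; dotted quarter note = 12; thirty-second note = 1; quarter = 8; thirty-second = 1; thirty-second = 1; thirty-second = 1; eighth = 4.
Altogether 4 + 4 + 12 + 12 + 1 + 8 + 1 + 1 + 1 + 4 = 48.
48 ÷ 12 = 4 beats.

4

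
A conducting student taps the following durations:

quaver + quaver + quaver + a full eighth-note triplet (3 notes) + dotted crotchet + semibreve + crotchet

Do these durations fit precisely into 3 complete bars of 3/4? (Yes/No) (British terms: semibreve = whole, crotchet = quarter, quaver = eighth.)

One bar of 3/4 = 6 eighth notes, so 3 bars = 18.
In eighth notes: quaver = 1; quaver = 1; quaver = 1; a full eighth-note triplet (3 notes) (three triplet eighths span one quarter) = 2; dotted crotchet = 3; semibreve = 8; crotchet = 2.
Altogether 1 + 1 + 1 + 2 + 3 + 8 + 2 = 18.
18 equals 18, so the answer is Yes.

Yes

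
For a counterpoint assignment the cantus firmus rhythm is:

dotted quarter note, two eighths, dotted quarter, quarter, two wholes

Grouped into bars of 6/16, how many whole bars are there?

8

One bar of 6/16 = 3 eighth notes.
Convert each value to eighth notes: dotted quarter note = 3; eighth = 1; eighth = 1; dotted quarter = 3; quarter = 2; whole = 8; whole = 8.
Altogether 3 + 1 + 1 + 3 + 2 + 8 + 8 = 26.
26 ÷ 3 = 8 complete bars with 2 left over.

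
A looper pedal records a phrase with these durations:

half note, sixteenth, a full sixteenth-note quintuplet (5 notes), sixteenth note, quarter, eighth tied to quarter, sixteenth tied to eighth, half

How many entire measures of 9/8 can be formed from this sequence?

1

One bar of 9/8 = 18 sixteenth notes.
Working in sixteenth notes: half note = 8; sixteenth = 1; a full sixteenth-note quintuplet (5 notes) (five quintuplet sixteenths span one quarter) = 4; sixteenth note = 1; quarter = 4; eighth tied to quarter (eighth + quarter) = 6; sixteenth tied to eighth (sixteenth + eighth) = 3; half = 8.
Total: 8 + 1 + 4 + 1 + 4 + 6 + 3 + 8 = 35.
35 ÷ 18 = 1 complete bar with 17 left over.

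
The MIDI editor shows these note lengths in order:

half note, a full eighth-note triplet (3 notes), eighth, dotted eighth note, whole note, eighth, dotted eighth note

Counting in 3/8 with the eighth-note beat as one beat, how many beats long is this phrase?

One eighth-note beat = 2 sixteenth notes.
Convert each value to sixteenth notes: half note = 8; a full eighth-note triplet (3 notes) (three triplet eighths span one quarter) = 4; eighth = 2; dotted eighth note = 3; whole note = 16; eighth = 2; dotted eighth note = 3.
Adding: 8 + 4 + 2 + 3 + 16 + 2 + 3 = 38.
38 ÷ 2 = 19 beats.

19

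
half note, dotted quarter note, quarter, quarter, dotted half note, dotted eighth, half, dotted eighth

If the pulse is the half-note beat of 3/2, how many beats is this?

6

One half-note beat = 8 sixteenth notes.
Express everything in sixteenth notes: half note = 8; dotted quarter note = 6; quarter = 4; quarter = 4; dotted half note = 12; dotted eighth = 3; half = 8; dotted eighth = 3.
Altogether 8 + 6 + 4 + 4 + 12 + 3 + 8 + 3 = 48.
48 ÷ 8 = 6 beats.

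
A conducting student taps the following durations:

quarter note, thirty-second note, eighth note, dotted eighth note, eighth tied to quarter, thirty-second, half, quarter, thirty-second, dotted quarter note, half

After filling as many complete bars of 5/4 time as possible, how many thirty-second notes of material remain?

5

One bar of 5/4 = 40 thirty-second notes.
Convert each value to thirty-second notes: quarter note = 8; thirty-second note = 1; eighth note = 4; dotted eighth note = 6; eighth tied to quarter (eighth + quarter) = 12; thirty-second = 1; half = 16; quarter = 8; thirty-second = 1; dotted quarter note = 12; half = 16.
Altogether 8 + 1 + 4 + 6 + 12 + 1 + 16 + 8 + 1 + 12 + 16 = 85.
85 ÷ 40 = 2 complete bars with 5 thirty-second notes remaining.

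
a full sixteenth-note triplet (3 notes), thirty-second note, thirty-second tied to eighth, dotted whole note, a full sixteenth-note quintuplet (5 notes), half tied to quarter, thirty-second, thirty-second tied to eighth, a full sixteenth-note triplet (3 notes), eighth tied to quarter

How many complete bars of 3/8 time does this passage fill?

One bar of 3/8 = 12 thirty-second notes.
In thirty-second notes: a full sixteenth-note triplet (3 notes) (three triplet sixteenths span one eighth) = 4; thirty-second note = 1; thirty-second tied to eighth (thirty-second + eighth) = 5; dotted whole note = 48; a full sixteenth-note quintuplet (5 notes) (five quintuplet sixteenths span one quarter) = 8; half tied to quarter (half + quarter) = 24; thirty-second = 1; thirty-second tied to eighth (thirty-second + eighth) = 5; a full sixteenth-note triplet (3 notes) (three triplet sixteenths span one eighth) = 4; eighth tied to quarter (eighth + quarter) = 12.
Adding: 4 + 1 + 5 + 48 + 8 + 24 + 1 + 5 + 4 + 12 = 112.
112 ÷ 12 = 9 complete bars with 4 left over.

9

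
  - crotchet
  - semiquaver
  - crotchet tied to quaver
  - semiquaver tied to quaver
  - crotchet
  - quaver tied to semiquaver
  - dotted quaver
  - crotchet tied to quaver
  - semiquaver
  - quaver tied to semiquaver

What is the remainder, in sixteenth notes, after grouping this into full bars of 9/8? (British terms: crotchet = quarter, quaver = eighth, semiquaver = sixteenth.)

One bar of 9/8 = 18 sixteenth notes.
In sixteenth notes: crotchet = 4; semiquaver = 1; crotchet tied to quaver (crotchet + quaver) = 6; semiquaver tied to quaver (semiquaver + quaver) = 3; crotchet = 4; quaver tied to semiquaver (quaver + semiquaver) = 3; dotted quaver = 3; crotchet tied to quaver (crotchet + quaver) = 6; semiquaver = 1; quaver tied to semiquaver (quaver + semiquaver) = 3.
Adding: 4 + 1 + 6 + 3 + 4 + 3 + 3 + 6 + 1 + 3 = 34.
34 ÷ 18 = 1 complete bar with 16 sixteenth notes remaining.

16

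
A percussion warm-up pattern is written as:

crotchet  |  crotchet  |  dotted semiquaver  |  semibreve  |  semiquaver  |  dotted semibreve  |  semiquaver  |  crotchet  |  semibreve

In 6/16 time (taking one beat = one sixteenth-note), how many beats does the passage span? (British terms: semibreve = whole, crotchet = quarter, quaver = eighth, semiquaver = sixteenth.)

One sixteenth-note beat = 2 thirty-second notes.
Each duration in thirty-second notes: crotchet = 8; crotchet = 8; dotted semiquaver = 3; semibreve = 32; semiquaver = 2; dotted semibreve = 48; semiquaver = 2; crotchet = 8; semibreve = 32.
Sum: 8 + 8 + 3 + 32 + 2 + 48 + 2 + 8 + 32 = 143.
143 ÷ 2 = 71.5 beats.

71.5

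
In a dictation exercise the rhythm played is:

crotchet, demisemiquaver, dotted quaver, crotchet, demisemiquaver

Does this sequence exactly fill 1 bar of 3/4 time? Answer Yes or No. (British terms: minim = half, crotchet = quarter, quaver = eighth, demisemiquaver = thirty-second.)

One bar of 3/4 = 24 thirty-second notes.
Working in thirty-second notes: crotchet = 8; demisemiquaver = 1; dotted quaver = 6; crotchet = 8; demisemiquaver = 1.
Total: 8 + 1 + 6 + 8 + 1 = 24.
24 equals 24, so the answer is Yes.

Yes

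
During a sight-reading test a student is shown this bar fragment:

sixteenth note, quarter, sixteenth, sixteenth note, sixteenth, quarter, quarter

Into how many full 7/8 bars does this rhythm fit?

1

One bar of 7/8 = 14 sixteenth notes.
Convert each value to sixteenth notes: sixteenth note = 1; quarter = 4; sixteenth = 1; sixteenth note = 1; sixteenth = 1; quarter = 4; quarter = 4.
Total: 1 + 4 + 1 + 1 + 1 + 4 + 4 = 16.
16 ÷ 14 = 1 complete bar with 2 left over.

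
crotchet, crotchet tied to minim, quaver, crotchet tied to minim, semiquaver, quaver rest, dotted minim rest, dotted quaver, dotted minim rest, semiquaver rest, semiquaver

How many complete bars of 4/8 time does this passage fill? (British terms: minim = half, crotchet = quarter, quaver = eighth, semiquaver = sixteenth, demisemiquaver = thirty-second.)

7

One bar of 4/8 = 8 sixteenth notes.
Convert each value to sixteenth notes: crotchet = 4; crotchet tied to minim (crotchet + minim) = 12; quaver = 2; crotchet tied to minim (crotchet + minim) = 12; semiquaver = 1; quaver rest = 2; dotted minim rest = 12; dotted quaver = 3; dotted minim rest = 12; semiquaver rest = 1; semiquaver = 1.
Sum: 4 + 12 + 2 + 12 + 1 + 2 + 12 + 3 + 12 + 1 + 1 = 62.
62 ÷ 8 = 7 complete bars with 6 left over.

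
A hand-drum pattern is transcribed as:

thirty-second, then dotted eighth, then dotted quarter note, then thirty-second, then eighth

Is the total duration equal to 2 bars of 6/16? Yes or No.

Yes

One bar of 6/16 = 12 thirty-second notes, so 2 bars = 24.
Convert each value to thirty-second notes: thirty-second = 1; dotted eighth = 6; dotted quarter note = 12; thirty-second = 1; eighth = 4.
Altogether 1 + 6 + 12 + 1 + 4 = 24.
24 equals 24, so the answer is Yes.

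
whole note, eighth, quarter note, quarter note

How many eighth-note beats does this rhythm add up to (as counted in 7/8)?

One eighth-note beat = 2 sixteenth notes.
Each duration in sixteenth notes: whole note = 16; eighth = 2; quarter note = 4; quarter note = 4.
Sum: 16 + 2 + 4 + 4 = 26.
26 ÷ 2 = 13 beats.

13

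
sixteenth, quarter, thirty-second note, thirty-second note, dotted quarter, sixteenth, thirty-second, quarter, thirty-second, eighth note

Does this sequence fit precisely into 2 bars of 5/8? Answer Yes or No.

Yes

One bar of 5/8 = 20 thirty-second notes, so 2 bars = 40.
Express everything in thirty-second notes: sixteenth = 2; quarter = 8; thirty-second note = 1; thirty-second note = 1; dotted quarter = 12; sixteenth = 2; thirty-second = 1; quarter = 8; thirty-second = 1; eighth note = 4.
Adding: 2 + 8 + 1 + 1 + 12 + 2 + 1 + 8 + 1 + 4 = 40.
40 equals 40, so the answer is Yes.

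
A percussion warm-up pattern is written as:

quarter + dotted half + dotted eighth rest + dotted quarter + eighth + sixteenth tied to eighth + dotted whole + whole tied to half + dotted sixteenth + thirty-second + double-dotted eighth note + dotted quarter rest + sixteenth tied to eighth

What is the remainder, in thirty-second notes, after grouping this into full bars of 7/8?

17

One bar of 7/8 = 28 thirty-second notes.
Express everything in thirty-second notes: quarter = 8; dotted half = 24; dotted eighth rest = 6; dotted quarter = 12; eighth = 4; sixteenth tied to eighth (sixteenth + eighth) = 6; dotted whole = 48; whole tied to half (whole + half) = 48; dotted sixteenth = 3; thirty-second = 1; double-dotted eighth note = 7; dotted quarter rest = 12; sixteenth tied to eighth (sixteenth + eighth) = 6.
Adding: 8 + 24 + 6 + 12 + 4 + 6 + 48 + 48 + 3 + 1 + 7 + 12 + 6 = 185.
185 ÷ 28 = 6 complete bars with 17 thirty-second notes remaining.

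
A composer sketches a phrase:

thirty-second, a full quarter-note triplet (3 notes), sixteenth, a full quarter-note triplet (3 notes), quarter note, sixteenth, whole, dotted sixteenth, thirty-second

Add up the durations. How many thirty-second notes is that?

81

Working in thirty-second notes: thirty-second = 1; a full quarter-note triplet (3 notes) (three triplet quarters span one half) = 16; sixteenth = 2; a full quarter-note triplet (3 notes) (three triplet quarters span one half) = 16; quarter note = 8; sixteenth = 2; whole = 32; dotted sixteenth = 3; thirty-second = 1.
Total: 1 + 16 + 2 + 16 + 8 + 2 + 32 + 3 + 1 = 81 thirty-second notes.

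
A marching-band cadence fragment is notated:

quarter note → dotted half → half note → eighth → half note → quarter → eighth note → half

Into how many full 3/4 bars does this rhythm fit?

4

One bar of 3/4 = 6 eighth notes.
Express everything in eighth notes: quarter note = 2; dotted half = 6; half note = 4; eighth = 1; half note = 4; quarter = 2; eighth note = 1; half = 4.
Altogether 2 + 6 + 4 + 1 + 4 + 2 + 1 + 4 = 24.
24 ÷ 6 = 4 complete bars with 0 left over.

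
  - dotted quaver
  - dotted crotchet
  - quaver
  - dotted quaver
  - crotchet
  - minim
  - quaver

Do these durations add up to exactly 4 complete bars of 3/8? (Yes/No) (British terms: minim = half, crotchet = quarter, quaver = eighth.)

One bar of 3/8 = 6 sixteenth notes, so 4 bars = 24.
In sixteenth notes: dotted quaver = 3; dotted crotchet = 6; quaver = 2; dotted quaver = 3; crotchet = 4; minim = 8; quaver = 2.
Altogether 3 + 6 + 2 + 3 + 4 + 8 + 2 = 28.
28 exceeds 24, so the answer is No.

No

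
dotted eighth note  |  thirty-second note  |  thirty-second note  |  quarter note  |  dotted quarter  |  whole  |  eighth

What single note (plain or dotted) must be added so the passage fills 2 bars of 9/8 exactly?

2 bars of 9/8 = 72 thirty-second notes.
Express everything in thirty-second notes: dotted eighth note = 6; thirty-second note = 1; thirty-second note = 1; quarter note = 8; dotted quarter = 12; whole = 32; eighth = 4.
Total: 6 + 1 + 1 + 8 + 12 + 32 + 4 = 64.
Remaining: 72 − 64 = 8 thirty-second notes, which is a quarter note.

quarter note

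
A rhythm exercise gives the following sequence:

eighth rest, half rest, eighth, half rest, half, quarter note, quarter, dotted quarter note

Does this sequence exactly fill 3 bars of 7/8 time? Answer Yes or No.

Yes

One bar of 7/8 = 7 eighth notes, so 3 bars = 21.
Convert each value to eighth notes: eighth rest = 1; half rest = 4; eighth = 1; half rest = 4; half = 4; quarter note = 2; quarter = 2; dotted quarter note = 3.
Sum: 1 + 4 + 1 + 4 + 4 + 2 + 2 + 3 = 21.
21 equals 21, so the answer is Yes.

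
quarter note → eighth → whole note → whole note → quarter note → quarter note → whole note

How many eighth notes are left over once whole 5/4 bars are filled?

One bar of 5/4 = 10 eighth notes.
Each duration in eighth notes: quarter note = 2; eighth = 1; whole note = 8; whole note = 8; quarter note = 2; quarter note = 2; whole note = 8.
Altogether 2 + 1 + 8 + 8 + 2 + 2 + 8 = 31.
31 ÷ 10 = 3 complete bars with 1 eighth note remaining.

1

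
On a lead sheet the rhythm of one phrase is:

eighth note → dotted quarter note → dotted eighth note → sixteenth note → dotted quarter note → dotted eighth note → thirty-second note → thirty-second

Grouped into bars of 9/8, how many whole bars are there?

1

One bar of 9/8 = 36 thirty-second notes.
In thirty-second notes: eighth note = 4; dotted quarter note = 12; dotted eighth note = 6; sixteenth note = 2; dotted quarter note = 12; dotted eighth note = 6; thirty-second note = 1; thirty-second = 1.
Altogether 4 + 12 + 6 + 2 + 12 + 6 + 1 + 1 = 44.
44 ÷ 36 = 1 complete bar with 8 left over.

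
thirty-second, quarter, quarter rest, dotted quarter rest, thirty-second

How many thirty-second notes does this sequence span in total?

30

In thirty-second notes: thirty-second = 1; quarter = 8; quarter rest = 8; dotted quarter rest = 12; thirty-second = 1.
Altogether 1 + 8 + 8 + 12 + 1 = 30 thirty-second notes.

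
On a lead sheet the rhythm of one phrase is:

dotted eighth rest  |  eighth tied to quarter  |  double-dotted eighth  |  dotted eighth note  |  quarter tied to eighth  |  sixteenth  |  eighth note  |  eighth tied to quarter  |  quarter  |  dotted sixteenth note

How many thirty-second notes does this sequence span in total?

Convert each value to thirty-second notes: dotted eighth rest = 6; eighth tied to quarter (eighth + quarter) = 12; double-dotted eighth = 7; dotted eighth note = 6; quarter tied to eighth (quarter + eighth) = 12; sixteenth = 2; eighth note = 4; eighth tied to quarter (eighth + quarter) = 12; quarter = 8; dotted sixteenth note = 3.
Sum: 6 + 12 + 7 + 6 + 12 + 2 + 4 + 12 + 8 + 3 = 72 thirty-second notes.

72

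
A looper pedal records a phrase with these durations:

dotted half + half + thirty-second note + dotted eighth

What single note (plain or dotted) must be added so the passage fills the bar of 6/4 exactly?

The bar of 6/4 = 48 thirty-second notes.
In thirty-second notes: dotted half = 24; half = 16; thirty-second note = 1; dotted eighth = 6.
Altogether 24 + 16 + 1 + 6 = 47.
Remaining: 48 − 47 = 1 thirty-second note, which is a thirty-second note.

thirty-second note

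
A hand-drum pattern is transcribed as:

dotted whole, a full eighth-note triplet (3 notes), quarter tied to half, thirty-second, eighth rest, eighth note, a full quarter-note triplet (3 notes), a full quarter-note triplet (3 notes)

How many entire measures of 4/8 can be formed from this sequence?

7

One bar of 4/8 = 16 thirty-second notes.
Each duration in thirty-second notes: dotted whole = 48; a full eighth-note triplet (3 notes) (three triplet eighths span one quarter) = 8; quarter tied to half (quarter + half) = 24; thirty-second = 1; eighth rest = 4; eighth note = 4; a full quarter-note triplet (3 notes) (three triplet quarters span one half) = 16; a full quarter-note triplet (3 notes) (three triplet quarters span one half) = 16.
Total: 48 + 8 + 24 + 1 + 4 + 4 + 16 + 16 = 121.
121 ÷ 16 = 7 complete bars with 9 left over.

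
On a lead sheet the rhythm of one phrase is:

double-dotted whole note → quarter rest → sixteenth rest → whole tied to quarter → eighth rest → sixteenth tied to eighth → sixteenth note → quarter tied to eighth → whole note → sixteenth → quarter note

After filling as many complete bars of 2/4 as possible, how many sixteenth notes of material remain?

6

One bar of 2/4 = 8 sixteenth notes.
Convert each value to sixteenth notes: double-dotted whole note = 28; quarter rest = 4; sixteenth rest = 1; whole tied to quarter (whole + quarter) = 20; eighth rest = 2; sixteenth tied to eighth (sixteenth + eighth) = 3; sixteenth note = 1; quarter tied to eighth (quarter + eighth) = 6; whole note = 16; sixteenth = 1; quarter note = 4.
Sum: 28 + 4 + 1 + 20 + 2 + 3 + 1 + 6 + 16 + 1 + 4 = 86.
86 ÷ 8 = 10 complete bars with 6 sixteenth notes remaining.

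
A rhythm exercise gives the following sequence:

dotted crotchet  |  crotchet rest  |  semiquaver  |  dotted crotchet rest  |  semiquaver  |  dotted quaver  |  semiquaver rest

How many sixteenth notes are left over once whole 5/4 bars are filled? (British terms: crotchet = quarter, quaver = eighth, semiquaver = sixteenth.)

2

One bar of 5/4 = 20 sixteenth notes.
Working in sixteenth notes: dotted crotchet = 6; crotchet rest = 4; semiquaver = 1; dotted crotchet rest = 6; semiquaver = 1; dotted quaver = 3; semiquaver rest = 1.
Altogether 6 + 4 + 1 + 6 + 1 + 3 + 1 = 22.
22 ÷ 20 = 1 complete bar with 2 sixteenth notes remaining.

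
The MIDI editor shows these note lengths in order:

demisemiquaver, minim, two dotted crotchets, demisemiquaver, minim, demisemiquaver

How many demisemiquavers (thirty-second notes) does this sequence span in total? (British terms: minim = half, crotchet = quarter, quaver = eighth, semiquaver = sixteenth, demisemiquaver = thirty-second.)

59

Each duration in thirty-second notes: demisemiquaver = 1; minim = 16; dotted crotchet = 12; dotted crotchet = 12; demisemiquaver = 1; minim = 16; demisemiquaver = 1.
Sum: 1 + 16 + 12 + 12 + 1 + 16 + 1 = 59 thirty-second notes.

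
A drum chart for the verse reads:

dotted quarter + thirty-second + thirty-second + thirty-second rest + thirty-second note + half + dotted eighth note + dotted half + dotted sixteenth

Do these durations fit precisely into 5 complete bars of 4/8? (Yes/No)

No

One bar of 4/8 = 16 thirty-second notes, so 5 bars = 80.
Express everything in thirty-second notes: dotted quarter = 12; thirty-second = 1; thirty-second = 1; thirty-second rest = 1; thirty-second note = 1; half = 16; dotted eighth note = 6; dotted half = 24; dotted sixteenth = 3.
Adding: 12 + 1 + 1 + 1 + 1 + 16 + 6 + 24 + 3 = 65.
65 falls short of 80, so the answer is No.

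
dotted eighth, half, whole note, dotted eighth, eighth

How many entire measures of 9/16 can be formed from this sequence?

One bar of 9/16 = 9 sixteenth notes.
Each duration in sixteenth notes: dotted eighth = 3; half = 8; whole note = 16; dotted eighth = 3; eighth = 2.
Total: 3 + 8 + 16 + 3 + 2 = 32.
32 ÷ 9 = 3 complete bars with 5 left over.

3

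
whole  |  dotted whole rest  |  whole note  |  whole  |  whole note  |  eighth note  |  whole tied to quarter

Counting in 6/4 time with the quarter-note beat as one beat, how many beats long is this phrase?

One quarter-note beat = 2 eighth notes.
Working in eighth notes: whole = 8; dotted whole rest = 12; whole note = 8; whole = 8; whole note = 8; eighth note = 1; whole tied to quarter (whole + quarter) = 10.
Altogether 8 + 12 + 8 + 8 + 8 + 1 + 10 = 55.
55 ÷ 2 = 27.5 beats.

27.5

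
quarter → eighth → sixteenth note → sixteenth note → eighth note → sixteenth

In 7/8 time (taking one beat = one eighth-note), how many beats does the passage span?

5.5

One eighth-note beat = 2 sixteenth notes.
Each duration in sixteenth notes: quarter = 4; eighth = 2; sixteenth note = 1; sixteenth note = 1; eighth note = 2; sixteenth = 1.
Total: 4 + 2 + 1 + 1 + 2 + 1 = 11.
11 ÷ 2 = 5.5 beats.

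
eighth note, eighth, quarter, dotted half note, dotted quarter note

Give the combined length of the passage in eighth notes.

In eighth notes: eighth note = 1; eighth = 1; quarter = 2; dotted half note = 6; dotted quarter note = 3.
Adding: 1 + 1 + 2 + 6 + 3 = 13 eighth notes.

13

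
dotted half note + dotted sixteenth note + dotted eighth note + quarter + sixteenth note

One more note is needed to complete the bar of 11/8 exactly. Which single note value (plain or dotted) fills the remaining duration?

thirty-second note

The bar of 11/8 = 44 thirty-second notes.
In thirty-second notes: dotted half note = 24; dotted sixteenth note = 3; dotted eighth note = 6; quarter = 8; sixteenth note = 2.
Total: 24 + 3 + 6 + 8 + 2 = 43.
Remaining: 44 − 43 = 1 thirty-second note, which is a thirty-second note.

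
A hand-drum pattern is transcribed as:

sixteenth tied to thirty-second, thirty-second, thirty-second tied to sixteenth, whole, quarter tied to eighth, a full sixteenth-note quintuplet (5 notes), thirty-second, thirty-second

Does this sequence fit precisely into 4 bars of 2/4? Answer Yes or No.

One bar of 2/4 = 16 thirty-second notes, so 4 bars = 64.
Each duration in thirty-second notes: sixteenth tied to thirty-second (sixteenth + thirty-second) = 3; thirty-second = 1; thirty-second tied to sixteenth (thirty-second + sixteenth) = 3; whole = 32; quarter tied to eighth (quarter + eighth) = 12; a full sixteenth-note quintuplet (5 notes) (five quintuplet sixteenths span one quarter) = 8; thirty-second = 1; thirty-second = 1.
Adding: 3 + 1 + 3 + 32 + 12 + 8 + 1 + 1 = 61.
61 falls short of 64, so the answer is No.

No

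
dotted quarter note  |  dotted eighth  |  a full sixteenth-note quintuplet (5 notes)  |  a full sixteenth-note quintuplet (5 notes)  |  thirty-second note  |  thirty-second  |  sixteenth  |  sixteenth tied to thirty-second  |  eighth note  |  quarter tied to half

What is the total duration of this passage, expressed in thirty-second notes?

Working in thirty-second notes: dotted quarter note = 12; dotted eighth = 6; a full sixteenth-note quintuplet (5 notes) (five quintuplet sixteenths span one quarter) = 8; a full sixteenth-note quintuplet (5 notes) (five quintuplet sixteenths span one quarter) = 8; thirty-second note = 1; thirty-second = 1; sixteenth = 2; sixteenth tied to thirty-second (sixteenth + thirty-second) = 3; eighth note = 4; quarter tied to half (quarter + half) = 24.
Adding: 12 + 6 + 8 + 8 + 1 + 1 + 2 + 3 + 4 + 24 = 69 thirty-second notes.

69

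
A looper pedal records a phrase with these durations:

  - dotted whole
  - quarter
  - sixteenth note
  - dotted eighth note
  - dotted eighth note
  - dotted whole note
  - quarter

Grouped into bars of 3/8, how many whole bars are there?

10

One bar of 3/8 = 6 sixteenth notes.
Each duration in sixteenth notes: dotted whole = 24; quarter = 4; sixteenth note = 1; dotted eighth note = 3; dotted eighth note = 3; dotted whole note = 24; quarter = 4.
Total: 24 + 4 + 1 + 3 + 3 + 24 + 4 = 63.
63 ÷ 6 = 10 complete bars with 3 left over.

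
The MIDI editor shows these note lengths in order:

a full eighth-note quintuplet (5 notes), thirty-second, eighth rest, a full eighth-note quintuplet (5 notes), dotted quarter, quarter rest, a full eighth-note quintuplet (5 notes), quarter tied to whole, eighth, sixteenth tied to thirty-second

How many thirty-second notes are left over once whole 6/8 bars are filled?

0

One bar of 6/8 = 24 thirty-second notes.
Convert each value to thirty-second notes: a full eighth-note quintuplet (5 notes) (five quintuplet eighths span one half) = 16; thirty-second = 1; eighth rest = 4; a full eighth-note quintuplet (5 notes) (five quintuplet eighths span one half) = 16; dotted quarter = 12; quarter rest = 8; a full eighth-note quintuplet (5 notes) (five quintuplet eighths span one half) = 16; quarter tied to whole (quarter + whole) = 40; eighth = 4; sixteenth tied to thirty-second (sixteenth + thirty-second) = 3.
Altogether 16 + 1 + 4 + 16 + 12 + 8 + 16 + 40 + 4 + 3 = 120.
120 ÷ 24 = 5 complete bars with 0 thirty-second notes remaining.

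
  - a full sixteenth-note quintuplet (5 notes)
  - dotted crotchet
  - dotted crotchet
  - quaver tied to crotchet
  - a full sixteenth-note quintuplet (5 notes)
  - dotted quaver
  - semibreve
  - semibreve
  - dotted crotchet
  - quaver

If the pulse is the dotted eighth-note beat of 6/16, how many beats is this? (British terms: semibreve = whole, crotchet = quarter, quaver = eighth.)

23

One dotted eighth-note beat = 3 sixteenth notes.
Convert each value to sixteenth notes: a full sixteenth-note quintuplet (5 notes) (five quintuplet sixteenths span one quarter) = 4; dotted crotchet = 6; dotted crotchet = 6; quaver tied to crotchet (quaver + crotchet) = 6; a full sixteenth-note quintuplet (5 notes) (five quintuplet sixteenths span one quarter) = 4; dotted quaver = 3; semibreve = 16; semibreve = 16; dotted crotchet = 6; quaver = 2.
Sum: 4 + 6 + 6 + 6 + 4 + 3 + 16 + 16 + 6 + 2 = 69.
69 ÷ 3 = 23 beats.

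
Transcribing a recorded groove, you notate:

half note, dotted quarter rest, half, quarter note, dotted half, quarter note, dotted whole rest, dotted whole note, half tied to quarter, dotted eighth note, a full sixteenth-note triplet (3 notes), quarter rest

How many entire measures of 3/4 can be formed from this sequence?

One bar of 3/4 = 12 sixteenth notes.
Express everything in sixteenth notes: half note = 8; dotted quarter rest = 6; half = 8; quarter note = 4; dotted half = 12; quarter note = 4; dotted whole rest = 24; dotted whole note = 24; half tied to quarter (half + quarter) = 12; dotted eighth note = 3; a full sixteenth-note triplet (3 notes) (three triplet sixteenths span one eighth) = 2; quarter rest = 4.
Adding: 8 + 6 + 8 + 4 + 12 + 4 + 24 + 24 + 12 + 3 + 2 + 4 = 111.
111 ÷ 12 = 9 complete bars with 3 left over.

9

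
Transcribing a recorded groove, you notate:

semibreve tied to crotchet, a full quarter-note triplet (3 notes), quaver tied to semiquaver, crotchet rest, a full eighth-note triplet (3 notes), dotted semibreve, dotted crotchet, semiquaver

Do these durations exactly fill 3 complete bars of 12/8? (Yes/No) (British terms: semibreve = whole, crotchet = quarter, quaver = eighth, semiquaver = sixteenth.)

No

One bar of 12/8 = 24 sixteenth notes, so 3 bars = 72.
Each duration in sixteenth notes: semibreve tied to crotchet (semibreve + crotchet) = 20; a full quarter-note triplet (3 notes) (three triplet quarters span one half) = 8; quaver tied to semiquaver (quaver + semiquaver) = 3; crotchet rest = 4; a full eighth-note triplet (3 notes) (three triplet eighths span one quarter) = 4; dotted semibreve = 24; dotted crotchet = 6; semiquaver = 1.
Adding: 20 + 8 + 3 + 4 + 4 + 24 + 6 + 1 = 70.
70 falls short of 72, so the answer is No.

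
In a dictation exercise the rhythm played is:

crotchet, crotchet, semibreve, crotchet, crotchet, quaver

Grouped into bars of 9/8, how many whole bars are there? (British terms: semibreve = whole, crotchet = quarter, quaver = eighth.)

1

One bar of 9/8 = 9 eighth notes.
Each duration in eighth notes: crotchet = 2; crotchet = 2; semibreve = 8; crotchet = 2; crotchet = 2; quaver = 1.
Sum: 2 + 2 + 8 + 2 + 2 + 1 = 17.
17 ÷ 9 = 1 complete bar with 8 left over.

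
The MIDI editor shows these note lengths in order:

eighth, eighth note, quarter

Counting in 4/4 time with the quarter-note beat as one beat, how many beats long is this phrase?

One quarter-note beat = 2 eighth notes.
In eighth notes: eighth = 1; eighth note = 1; quarter = 2.
Adding: 1 + 1 + 2 = 4.
4 ÷ 2 = 2 beats.

2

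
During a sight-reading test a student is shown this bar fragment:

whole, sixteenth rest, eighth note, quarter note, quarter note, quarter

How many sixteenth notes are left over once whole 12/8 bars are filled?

One bar of 12/8 = 24 sixteenth notes.
Each duration in sixteenth notes: whole = 16; sixteenth rest = 1; eighth note = 2; quarter note = 4; quarter note = 4; quarter = 4.
Altogether 16 + 1 + 2 + 4 + 4 + 4 = 31.
31 ÷ 24 = 1 complete bar with 7 sixteenth notes remaining.

7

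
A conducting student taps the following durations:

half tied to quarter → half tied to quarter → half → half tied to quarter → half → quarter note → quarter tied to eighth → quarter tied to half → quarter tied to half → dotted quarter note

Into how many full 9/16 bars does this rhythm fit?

10

One bar of 9/16 = 9 sixteenth notes.
Express everything in sixteenth notes: half tied to quarter (half + quarter) = 12; half tied to quarter (half + quarter) = 12; half = 8; half tied to quarter (half + quarter) = 12; half = 8; quarter note = 4; quarter tied to eighth (quarter + eighth) = 6; quarter tied to half (quarter + half) = 12; quarter tied to half (quarter + half) = 12; dotted quarter note = 6.
Total: 12 + 12 + 8 + 12 + 8 + 4 + 6 + 12 + 12 + 6 = 92.
92 ÷ 9 = 10 complete bars with 2 left over.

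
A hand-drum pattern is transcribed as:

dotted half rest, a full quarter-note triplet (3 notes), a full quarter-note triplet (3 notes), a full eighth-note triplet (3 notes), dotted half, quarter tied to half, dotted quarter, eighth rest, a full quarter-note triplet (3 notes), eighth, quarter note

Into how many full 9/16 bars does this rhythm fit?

8

One bar of 9/16 = 9 sixteenth notes.
In sixteenth notes: dotted half rest = 12; a full quarter-note triplet (3 notes) (three triplet quarters span one half) = 8; a full quarter-note triplet (3 notes) (three triplet quarters span one half) = 8; a full eighth-note triplet (3 notes) (three triplet eighths span one quarter) = 4; dotted half = 12; quarter tied to half (quarter + half) = 12; dotted quarter = 6; eighth rest = 2; a full quarter-note triplet (3 notes) (three triplet quarters span one half) = 8; eighth = 2; quarter note = 4.
Sum: 12 + 8 + 8 + 4 + 12 + 12 + 6 + 2 + 8 + 2 + 4 = 78.
78 ÷ 9 = 8 complete bars with 6 left over.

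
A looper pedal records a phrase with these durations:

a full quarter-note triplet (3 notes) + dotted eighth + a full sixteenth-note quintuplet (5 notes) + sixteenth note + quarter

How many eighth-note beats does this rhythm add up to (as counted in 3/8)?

One eighth-note beat = 2 sixteenth notes.
Express everything in sixteenth notes: a full quarter-note triplet (3 notes) (three triplet quarters span one half) = 8; dotted eighth = 3; a full sixteenth-note quintuplet (5 notes) (five quintuplet sixteenths span one quarter) = 4; sixteenth note = 1; quarter = 4.
Sum: 8 + 3 + 4 + 1 + 4 = 20.
20 ÷ 2 = 10 beats.

10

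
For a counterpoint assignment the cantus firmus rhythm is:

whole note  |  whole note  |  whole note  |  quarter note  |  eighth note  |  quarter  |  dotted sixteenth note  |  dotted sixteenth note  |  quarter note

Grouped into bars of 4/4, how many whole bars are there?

One bar of 4/4 = 32 thirty-second notes.
In thirty-second notes: whole note = 32; whole note = 32; whole note = 32; quarter note = 8; eighth note = 4; quarter = 8; dotted sixteenth note = 3; dotted sixteenth note = 3; quarter note = 8.
Total: 32 + 32 + 32 + 8 + 4 + 8 + 3 + 3 + 8 = 130.
130 ÷ 32 = 4 complete bars with 2 left over.

4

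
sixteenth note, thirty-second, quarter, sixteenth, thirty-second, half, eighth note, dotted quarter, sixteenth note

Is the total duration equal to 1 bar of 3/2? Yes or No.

Yes

One bar of 3/2 = 48 thirty-second notes.
Each duration in thirty-second notes: sixteenth note = 2; thirty-second = 1; quarter = 8; sixteenth = 2; thirty-second = 1; half = 16; eighth note = 4; dotted quarter = 12; sixteenth note = 2.
Adding: 2 + 1 + 8 + 2 + 1 + 16 + 4 + 12 + 2 = 48.
48 equals 48, so the answer is Yes.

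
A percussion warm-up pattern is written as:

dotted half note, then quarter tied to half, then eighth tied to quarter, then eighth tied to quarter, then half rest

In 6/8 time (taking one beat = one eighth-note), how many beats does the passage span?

22

One eighth-note beat = 2 sixteenth notes.
Express everything in sixteenth notes: dotted half note = 12; quarter tied to half (quarter + half) = 12; eighth tied to quarter (eighth + quarter) = 6; eighth tied to quarter (eighth + quarter) = 6; half rest = 8.
Total: 12 + 12 + 6 + 6 + 8 = 44.
44 ÷ 2 = 22 beats.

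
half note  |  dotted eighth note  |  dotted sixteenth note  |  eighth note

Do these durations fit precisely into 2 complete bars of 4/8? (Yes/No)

One bar of 4/8 = 16 thirty-second notes, so 2 bars = 32.
Convert each value to thirty-second notes: half note = 16; dotted eighth note = 6; dotted sixteenth note = 3; eighth note = 4.
Adding: 16 + 6 + 3 + 4 = 29.
29 falls short of 32, so the answer is No.

No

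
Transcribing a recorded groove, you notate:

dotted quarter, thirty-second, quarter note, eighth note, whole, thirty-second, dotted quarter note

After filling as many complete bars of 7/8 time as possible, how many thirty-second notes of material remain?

14

One bar of 7/8 = 28 thirty-second notes.
Convert each value to thirty-second notes: dotted quarter = 12; thirty-second = 1; quarter note = 8; eighth note = 4; whole = 32; thirty-second = 1; dotted quarter note = 12.
Altogether 12 + 1 + 8 + 4 + 32 + 1 + 12 = 70.
70 ÷ 28 = 2 complete bars with 14 thirty-second notes remaining.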